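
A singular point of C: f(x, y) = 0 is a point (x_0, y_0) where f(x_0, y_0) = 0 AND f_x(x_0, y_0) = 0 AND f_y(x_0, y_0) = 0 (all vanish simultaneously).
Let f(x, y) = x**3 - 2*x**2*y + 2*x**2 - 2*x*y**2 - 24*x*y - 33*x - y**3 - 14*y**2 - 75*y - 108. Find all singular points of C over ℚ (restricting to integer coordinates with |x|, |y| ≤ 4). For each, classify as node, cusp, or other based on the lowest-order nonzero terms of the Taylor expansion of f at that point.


Singular points: {(-3, -3)}; classification: node.

Compute partial derivatives:
  f_x = 3*x**2 - 4*x*y + 4*x - 2*y**2 - 24*y - 33.
  f_y = -2*x**2 - 4*x*y - 24*x - 3*y**2 - 28*y - 75.
Scan x_0 ∈ {−4, ..., 4}. For each x_0, f_y(x_0, y) is a polynomial in y; find its integer roots y ∈ {−4, ..., 4}, then test f_x and f at those candidates.
  x = -4: f_y(-4, y) = -3*y**2 - 12*y - 11; no integer root y with |y| ≤ 4.
  x = -3: f_y(-3, y) = -3*y**2 - 16*y - 21; vanishes at y ∈ {-3}. (-3, -3): f_x = 0, f = 0 — SINGULAR.
  x = -2: f_y(-2, y) = -3*y**2 - 20*y - 35; no integer root y with |y| ≤ 4.
  x = -1: f_y(-1, y) = -3*y**2 - 24*y - 53; no integer root y with |y| ≤ 4.
  x = 0: f_y(0, y) = -3*y**2 - 28*y - 75; no integer root y with |y| ≤ 4.
  x = 1: f_y(1, y) = -3*y**2 - 32*y - 101; no integer root y with |y| ≤ 4.
  x = 2: f_y(2, y) = -3*y**2 - 36*y - 131; no integer root y with |y| ≤ 4.
  x = 3: f_y(3, y) = -3*y**2 - 40*y - 165; no integer root y with |y| ≤ 4.
  x = 4: f_y(4, y) = -3*y**2 - 44*y - 203; no integer root y with |y| ≤ 4.
Only singular point on the grid: (-3, -3).
Classify: substitute x = -3 + u, y = -3 + v and expand: f = u**3 - 2*u**2*v - u**2 - 2*u*v**2 - v**3 + v**2.
No constant or linear terms (consistent with a singular point). Quadratic part: -u**2 + v**2. Cubic part: u**3 - 2*u**2*v - 2*u*v**2 - v**3.
The quadratic part v**2 - u**2 = (v − u)(v + u) splits into two distinct linear factors, so there are two distinct tangent lines y − -3 = ±(x − -3) — this is a node (ordinary double point).
Classification: node.


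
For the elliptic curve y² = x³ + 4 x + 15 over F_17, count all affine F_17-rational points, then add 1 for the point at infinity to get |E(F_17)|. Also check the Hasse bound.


Affine points = {(0, 7), (0, 10), (6, 0), (8, 7), (8, 10), (9, 7), (9, 10), (10, 1), (10, 16), (11, 8), (11, 9), (15, 4), (15, 13)}; affine count = 13; |E(F_17)| = 14.

Discriminant check: Δ ∝ 4a³ + 27b² = 4·4³ + 27·15² = 4·64 + 27·225 ≡ 7 (mod 17). Nonzero ⇒ E is nonsingular.
For each x ∈ F_17, compute rhs = x³ + 4·x + 15 mod 17, then count y ∈ F_17 with y² ≡ rhs.
  x = 0: rhs = 15, matching y values: 7, 10 (2 points).
  x = 1: rhs = 3, matching y values: none (0 points).
  x = 2: rhs = 14, matching y values: none (0 points).
  x = 3: rhs = 3, matching y values: none (0 points).
  x = 4: rhs = 10, matching y values: none (0 points).
  x = 5: rhs = 7, matching y values: none (0 points).
  x = 6: rhs = 0, matching y values: 0 (1 points).
  x = 7: rhs = 12, matching y values: none (0 points).
  x = 8: rhs = 15, matching y values: 7, 10 (2 points).
  x = 9: rhs = 15, matching y values: 7, 10 (2 points).
  x = 10: rhs = 1, matching y values: 1, 16 (2 points).
  x = 11: rhs = 13, matching y values: 8, 9 (2 points).
  x = 12: rhs = 6, matching y values: none (0 points).
  x = 13: rhs = 3, matching y values: none (0 points).
  x = 14: rhs = 10, matching y values: none (0 points).
  x = 15: rhs = 16, matching y values: 4, 13 (2 points).
  x = 16: rhs = 10, matching y values: none (0 points).
Total affine count: 13.
Full point count |E(F_17)| = 13 + 1 = 14.
Hasse bound: |14 − (17+1)| = |-4| = 4 ≤ 2√17 ≈ 8.2462 ✓.


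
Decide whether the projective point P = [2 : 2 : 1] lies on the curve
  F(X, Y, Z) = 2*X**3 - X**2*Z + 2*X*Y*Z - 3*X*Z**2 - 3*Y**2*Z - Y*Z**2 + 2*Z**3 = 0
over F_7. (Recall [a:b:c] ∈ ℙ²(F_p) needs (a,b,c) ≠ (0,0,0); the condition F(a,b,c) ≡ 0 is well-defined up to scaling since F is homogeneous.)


F(2,2,1) ≡ 2 (mod 7); P is NOT on the curve.

Evaluate F(2, 2, 1) term-by-term (mod 7).
  2*X**3 ↦ 2·8·1·1 = 16
  -X**2*Z ↦ -1·4·1·1 = -4
  2*X*Y*Z ↦ 2·2·2·1 = 8
  -3*X*Z**2 ↦ -3·2·1·1 = -6
  -3*Y**2*Z ↦ -3·1·4·1 = -12
  -Y*Z**2 ↦ -1·1·2·1 = -2
  2*Z**3 ↦ 2·1·1·1 = 2
Sum: F(2, 2, 1) = (16) + (-4) + (8) + (-6) + (-12) + (-2) + (2) = 2.
Reducing mod 7: 2 ≡ 2 (mod 7).
Since F(a, b, c) ≡ 2 ≠ 0 (mod 7), P does NOT lie on the curve.


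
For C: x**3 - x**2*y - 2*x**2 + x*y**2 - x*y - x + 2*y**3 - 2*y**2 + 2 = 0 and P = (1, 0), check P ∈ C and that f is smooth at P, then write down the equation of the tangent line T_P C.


Tangent line at P: -2*x - 2*y + 2 = 0.

Step 1: f(1, 0) = 0, so P lies on C.
Step 2: partial derivatives
  f_x(x, y) = 3*x**2 - 2*x*y - 4*x + y**2 - y - 1, f_y(x, y) = -x**2 + 2*x*y - x + 6*y**2 - 4*y.
  f_x(P) = -2, f_y(P) = -2 (gradient nonzero, so P is smooth).
Step 3: tangent line at P: -2·(x − 1) + -2·(y − 0) = 0.
Expanding: -2*x - 2*y + 2 = 0.


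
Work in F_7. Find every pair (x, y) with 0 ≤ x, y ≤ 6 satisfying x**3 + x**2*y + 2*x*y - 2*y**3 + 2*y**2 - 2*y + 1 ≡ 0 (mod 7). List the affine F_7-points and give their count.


Affine F_7-points: {(0, 6), (2, 4), (2, 5), (2, 6), (3, 0), (5, 0), (5, 3), (5, 5), (6, 0), (6, 2), (6, 6)}; count = 11.

For each of the 49 pairs (x, y) ∈ F_7², evaluate f(x, y) mod 7. Record the zeros.
  x = 0: [0↦1, 1↦6, 2↦3, 3↦1, 4↦2, 5↦1, 6↦0]  zeros at y ∈ {6}
  x = 1: [0↦2, 1↦3, 2↦3, 3↦4, 4↦1, 5↦3, 6↦5]  zeros at y ∈ ∅
  x = 2: [0↦2, 1↦1, 2↦6, 3↦5, 4↦0, 5↦0, 6↦0]  zeros at y ∈ {4, 5, 6}
  x = 3: [0↦0, 1↦6, 2↦4, 3↦3, 4↦5, 5↦5, 6↦5]  zeros at y ∈ {0}
  x = 4: [0↦2, 1↦3, 2↦3, 3↦4, 4↦1, 5↦3, 6↦5]  zeros at y ∈ ∅
  x = 5: [0↦0, 1↦5, 2↦2, 3↦0, 4↦1, 5↦0, 6↦6]  zeros at y ∈ {0, 3, 5}
  x = 6: [0↦0, 1↦4, 2↦0, 3↦4, 4↦4, 5↦2, 6↦0]  zeros at y ∈ {0, 2, 6}
Collecting zeros: affine points = {(0, 6), (2, 4), (2, 5), (2, 6), (3, 0), (5, 0), (5, 3), (5, 5), (6, 0), (6, 2), (6, 6)}.
Total count |C(F_7)_aff| = 11.


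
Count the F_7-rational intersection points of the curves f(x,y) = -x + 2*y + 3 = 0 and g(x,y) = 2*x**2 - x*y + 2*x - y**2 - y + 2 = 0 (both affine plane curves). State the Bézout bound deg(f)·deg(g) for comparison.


Common zeros: {(1, 6)}; count = 1; Bézout bound = 2.

deg(f) = 1, deg(g) = 2, so Bézout bound = 2.
Scan x ∈ F_7. For each x, list the y ∈ F_7 with f(x, y) ≡ 0 and those with g(x, y) ≡ 0 (mod 7); the common zeros in that column are the intersection.
  x = 0: f ≡ 0 at y ∈ {2}; g ≡ 0 at y ∈ {1, 5}; common: ∅.
  x = 1: f ≡ 0 at y ∈ {6}; g ≡ 0 at y ∈ {6}; common: {6}.
  x = 2: f ≡ 0 at y ∈ {3}; g ≡ 0 at y ∈ {0, 4}; common: ∅.
  x = 3: f ≡ 0 at y ∈ {0}; g ≡ 0 at y ∈ {1, 2}; common: ∅.
  x = 4: f ≡ 0 at y ∈ {4}; g ≡ 0 at y ∈ {0, 2}; common: ∅.
  x = 5: f ≡ 0 at y ∈ {1}; g ≡ 0 at y ∈ {3, 5}; common: ∅.
  x = 6: f ≡ 0 at y ∈ {5}; g ≡ 0 at y ∈ {3, 4}; common: ∅.
Collecting: common zeros = {(1, 6)}, so the count is 1.
Comparison with the Bézout bound: 1 ≤ 2 = deg(f)·deg(g), as expected for curves with no common component (the affine F_7-count falls short of the bound because intersections may lie at infinity, over extension fields, or carry multiplicity).


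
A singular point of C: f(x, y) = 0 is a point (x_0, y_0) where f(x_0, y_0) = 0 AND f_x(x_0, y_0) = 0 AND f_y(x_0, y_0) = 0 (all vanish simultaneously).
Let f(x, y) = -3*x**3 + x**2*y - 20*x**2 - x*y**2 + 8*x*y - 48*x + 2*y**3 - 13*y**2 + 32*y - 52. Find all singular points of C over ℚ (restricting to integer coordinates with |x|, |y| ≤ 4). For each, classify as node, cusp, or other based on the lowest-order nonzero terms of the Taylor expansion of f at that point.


Singular points: {(-2, 2)}; classification: cusp.

Compute partial derivatives:
  f_x = -9*x**2 + 2*x*y - 40*x - y**2 + 8*y - 48.
  f_y = x**2 - 2*x*y + 8*x + 6*y**2 - 26*y + 32.
Scan x_0 ∈ {−4, ..., 4}. For each x_0, f_y(x_0, y) is a polynomial in y; find its integer roots y ∈ {−4, ..., 4}, then test f_x and f at those candidates.
  x = -4: f_y(-4, y) = 6*y**2 - 18*y + 16; no integer root y with |y| ≤ 4.
  x = -3: f_y(-3, y) = 6*y**2 - 20*y + 17; no integer root y with |y| ≤ 4.
  x = -2: f_y(-2, y) = 6*y**2 - 22*y + 20; vanishes at y ∈ {2}. (-2, 2): f_x = 0, f = 0 — SINGULAR.
  x = -1: f_y(-1, y) = 6*y**2 - 24*y + 25; no integer root y with |y| ≤ 4.
  x = 0: f_y(0, y) = 6*y**2 - 26*y + 32; no integer root y with |y| ≤ 4.
  x = 1: f_y(1, y) = 6*y**2 - 28*y + 41; no integer root y with |y| ≤ 4.
  x = 2: f_y(2, y) = 6*y**2 - 30*y + 52; no integer root y with |y| ≤ 4.
  x = 3: f_y(3, y) = 6*y**2 - 32*y + 65; no integer root y with |y| ≤ 4.
  x = 4: f_y(4, y) = 6*y**2 - 34*y + 80; no integer root y with |y| ≤ 4.
Only singular point on the grid: (-2, 2).
Classify: substitute x = -2 + u, y = 2 + v and expand: f = -3*u**3 + u**2*v - u*v**2 + 2*v**3 + v**2.
No constant or linear terms (consistent with a singular point). Quadratic part: v**2. Cubic part: -3*u**3 + u**2*v - u*v**2 + 2*v**3.
The quadratic part v**2 is a perfect square, so there is a single (double) tangent line v = 0, i.e. y = 2. Restricting the cubic part to that line (v = 0) leaves -3*u**3 ≠ 0, so f is not divisible by v and the branch is v² ≈ 3*u**3 to lowest order — this is a cusp.
Classification: cusp.


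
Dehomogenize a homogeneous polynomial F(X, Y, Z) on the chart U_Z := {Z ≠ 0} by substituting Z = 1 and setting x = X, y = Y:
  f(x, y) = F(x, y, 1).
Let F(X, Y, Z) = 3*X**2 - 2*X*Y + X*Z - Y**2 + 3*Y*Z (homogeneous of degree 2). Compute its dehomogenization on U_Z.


f(x, y) = 3*x**2 - 2*x*y + x - y**2 + 3*y

On U_Z we set Z = 1. Each monomial c·X^i·Y^j·Z^k in F becomes c·x^i·y^j·1^k = c·x^i·y^j.
Substituting Z = 1: F(X, Y, 1) = 3*x**2 - 2*x*y + x - y**2 + 3*y.
Note: deg(f) ≤ deg(F) = 2; strict inequality happens when F is divisible by Z (lost terms).


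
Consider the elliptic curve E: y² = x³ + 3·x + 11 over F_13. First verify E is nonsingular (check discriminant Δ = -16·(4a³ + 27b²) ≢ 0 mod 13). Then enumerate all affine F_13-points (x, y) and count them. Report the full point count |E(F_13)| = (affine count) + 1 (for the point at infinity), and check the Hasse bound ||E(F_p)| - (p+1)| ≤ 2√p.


Affine points = {(2, 5), (2, 8), (4, 3), (4, 10), (8, 1), (8, 12), (9, 0), (10, 1), (10, 12), (11, 6), (11, 7)}; affine count = 11; |E(F_13)| = 12.

Discriminant check: Δ ∝ 4a³ + 27b² = 4·3³ + 27·11² = 4·27 + 27·121 ≡ 8 (mod 13). Nonzero ⇒ E is nonsingular.
For each x ∈ F_13, compute rhs = x³ + 3·x + 11 mod 13, then count y ∈ F_13 with y² ≡ rhs.
  x = 0: rhs = 11, matching y values: none (0 points).
  x = 1: rhs = 2, matching y values: none (0 points).
  x = 2: rhs = 12, matching y values: 5, 8 (2 points).
  x = 3: rhs = 8, matching y values: none (0 points).
  x = 4: rhs = 9, matching y values: 3, 10 (2 points).
  x = 5: rhs = 8, matching y values: none (0 points).
  x = 6: rhs = 11, matching y values: none (0 points).
  x = 7: rhs = 11, matching y values: none (0 points).
  x = 8: rhs = 1, matching y values: 1, 12 (2 points).
  x = 9: rhs = 0, matching y values: 0 (1 points).
  x = 10: rhs = 1, matching y values: 1, 12 (2 points).
  x = 11: rhs = 10, matching y values: 6, 7 (2 points).
  x = 12: rhs = 7, matching y values: none (0 points).
Total affine count: 11.
Full point count |E(F_13)| = 11 + 1 = 12.
Hasse bound: |12 − (13+1)| = |-2| = 2 ≤ 2√13 ≈ 7.2111 ✓.


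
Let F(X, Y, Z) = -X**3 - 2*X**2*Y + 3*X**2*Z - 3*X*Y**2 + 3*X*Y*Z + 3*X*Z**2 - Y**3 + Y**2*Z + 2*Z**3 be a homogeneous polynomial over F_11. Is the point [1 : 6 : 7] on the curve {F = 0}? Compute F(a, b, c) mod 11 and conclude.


F(1,6,7) ≡ 4 (mod 11); P is NOT on the curve.

Evaluate F(1, 6, 7) term-by-term (mod 11).
  -X**3 ↦ -1·1·1·1 = -1
  -2*X**2*Y ↦ -2·1·6·1 = -12
  3*X**2*Z ↦ 3·1·1·7 = 21
  -3*X*Y**2 ↦ -3·1·36·1 = -108
  3*X*Y*Z ↦ 3·1·6·7 = 126
  3*X*Z**2 ↦ 3·1·1·49 = 147
  -Y**3 ↦ -1·1·216·1 = -216
  Y**2*Z ↦ 1·1·36·7 = 252
  2*Z**3 ↦ 2·1·1·343 = 686
Sum: F(1, 6, 7) = (-1) + (-12) + (21) + (-108) + (126) + (147) + (-216) + (252) + (686) = 895.
Reducing mod 11: 895 ≡ 4 (mod 11).
Since F(a, b, c) ≡ 4 ≠ 0 (mod 11), P does NOT lie on the curve.


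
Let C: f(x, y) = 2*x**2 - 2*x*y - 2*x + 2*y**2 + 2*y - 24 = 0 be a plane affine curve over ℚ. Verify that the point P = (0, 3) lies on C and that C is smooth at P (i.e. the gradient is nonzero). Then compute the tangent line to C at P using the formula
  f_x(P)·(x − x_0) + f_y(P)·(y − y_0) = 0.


Tangent line at P: -8*x + 14*y - 42 = 0.

Step 1: f(0, 3) = 0, so P lies on C.
Step 2: partial derivatives
  f_x(x, y) = 4*x - 2*y - 2, f_y(x, y) = -2*x + 4*y + 2.
  f_x(P) = -8, f_y(P) = 14 (gradient nonzero, so P is smooth).
Step 3: tangent line at P: -8·(x − 0) + 14·(y − 3) = 0.
Expanding: -8*x + 14*y - 42 = 0.


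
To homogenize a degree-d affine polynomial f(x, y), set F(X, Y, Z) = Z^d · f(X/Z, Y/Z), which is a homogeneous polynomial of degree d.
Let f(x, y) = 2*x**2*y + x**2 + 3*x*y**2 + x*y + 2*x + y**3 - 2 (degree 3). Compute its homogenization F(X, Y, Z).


F(X, Y, Z) = 2*X**2*Y + X**2*Z + 3*X*Y**2 + X*Y*Z + 2*X*Z**2 + Y**3 - 2*Z**3

deg(f) = 3.
Substitute x = X/Z, y = Y/Z into f, then multiply by Z^3.
  monomial 2·x^2·y^1 ↦ 2·X^2·Y^1·Z^0.
  monomial 1·x^2·y^0 ↦ 1·X^2·Y^0·Z^1.
  monomial 3·x^1·y^2 ↦ 3·X^1·Y^2·Z^0.
  monomial 1·x^1·y^1 ↦ 1·X^1·Y^1·Z^1.
  monomial 2·x^1·y^0 ↦ 2·X^1·Y^0·Z^2.
  monomial 1·x^0·y^3 ↦ 1·X^0·Y^3·Z^0.
  monomial -2·x^0·y^0 ↦ -2·X^0·Y^0·Z^3.
Collecting: F(X, Y, Z) = 2*X**2*Y + X**2*Z + 3*X*Y**2 + X*Y*Z + 2*X*Z**2 + Y**3 - 2*Z**3.


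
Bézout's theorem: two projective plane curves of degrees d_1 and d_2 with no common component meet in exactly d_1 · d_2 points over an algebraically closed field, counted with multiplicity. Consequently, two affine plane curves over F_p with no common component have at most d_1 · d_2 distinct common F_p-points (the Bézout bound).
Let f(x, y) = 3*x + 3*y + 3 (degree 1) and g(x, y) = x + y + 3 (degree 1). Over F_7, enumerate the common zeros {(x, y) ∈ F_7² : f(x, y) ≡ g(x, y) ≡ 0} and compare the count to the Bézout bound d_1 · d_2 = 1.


Common zeros: ∅; count = 0; Bézout bound = 1.

deg(f) = 1, deg(g) = 1, so Bézout bound = 1.
Scan x ∈ F_7. For each x, list the y ∈ F_7 with f(x, y) ≡ 0 and those with g(x, y) ≡ 0 (mod 7); the common zeros in that column are the intersection.
  x = 0: f ≡ 0 at y ∈ {6}; g ≡ 0 at y ∈ {4}; common: ∅.
  x = 1: f ≡ 0 at y ∈ {5}; g ≡ 0 at y ∈ {3}; common: ∅.
  x = 2: f ≡ 0 at y ∈ {4}; g ≡ 0 at y ∈ {2}; common: ∅.
  x = 3: f ≡ 0 at y ∈ {3}; g ≡ 0 at y ∈ {1}; common: ∅.
  x = 4: f ≡ 0 at y ∈ {2}; g ≡ 0 at y ∈ {0}; common: ∅.
  x = 5: f ≡ 0 at y ∈ {1}; g ≡ 0 at y ∈ {6}; common: ∅.
  x = 6: f ≡ 0 at y ∈ {0}; g ≡ 0 at y ∈ {5}; common: ∅.
Collecting: common zeros = ∅, so the count is 0.
Comparison with the Bézout bound: 0 ≤ 1 = deg(f)·deg(g), as expected for curves with no common component (the affine F_7-count falls short of the bound because intersections may lie at infinity, over extension fields, or carry multiplicity).


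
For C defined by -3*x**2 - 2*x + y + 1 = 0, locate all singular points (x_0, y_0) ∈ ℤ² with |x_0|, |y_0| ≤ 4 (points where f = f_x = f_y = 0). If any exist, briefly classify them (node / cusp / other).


No singular points in the scanned grid; C is smooth there.

Compute partial derivatives:
  f_x = -6*x - 2.
  f_y = 1.
f_y = 1 is a nonzero constant, so f_y never vanishes: no point (x, y) can satisfy f = f_x = f_y = 0. In particular no (x, y) ∈ {−4, ..., 4}² is singular; the curve is smooth.


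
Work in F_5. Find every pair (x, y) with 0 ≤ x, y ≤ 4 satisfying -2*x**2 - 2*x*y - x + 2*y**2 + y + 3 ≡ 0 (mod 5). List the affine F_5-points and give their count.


Affine F_5-points: {(1, 0), (1, 3), (2, 2), (3, 2), (3, 3)}; count = 5.

For each of the 25 pairs (x, y) ∈ F_5², evaluate f(x, y) mod 5. Record the zeros.
  x = 0: [0↦3, 1↦1, 2↦3, 3↦4, 4↦4]  zeros at y ∈ ∅
  x = 1: [0↦0, 1↦1, 2↦1, 3↦0, 4↦3]  zeros at y ∈ {0, 3}
  x = 2: [0↦3, 1↦2, 2↦0, 3↦2, 4↦3]  zeros at y ∈ {2}
  x = 3: [0↦2, 1↦4, 2↦0, 3↦0, 4↦4]  zeros at y ∈ {2, 3}
  x = 4: [0↦2, 1↦2, 2↦1, 3↦4, 4↦1]  zeros at y ∈ ∅
Collecting zeros: affine points = {(1, 0), (1, 3), (2, 2), (3, 2), (3, 3)}.
Total count |C(F_5)_aff| = 5.


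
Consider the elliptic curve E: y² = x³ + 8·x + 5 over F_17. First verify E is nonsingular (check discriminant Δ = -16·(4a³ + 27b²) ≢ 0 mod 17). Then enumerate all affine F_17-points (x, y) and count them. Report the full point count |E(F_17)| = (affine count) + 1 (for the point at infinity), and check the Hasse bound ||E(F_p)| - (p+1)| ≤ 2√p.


Affine points = {(4, 4), (4, 13), (5, 0), (7, 8), (7, 9), (11, 8), (11, 9), (15, 7), (15, 10), (16, 8), (16, 9)}; affine count = 11; |E(F_17)| = 12.

Discriminant check: Δ ∝ 4a³ + 27b² = 4·8³ + 27·5² = 4·512 + 27·25 ≡ 3 (mod 17). Nonzero ⇒ E is nonsingular.
For each x ∈ F_17, compute rhs = x³ + 8·x + 5 mod 17, then count y ∈ F_17 with y² ≡ rhs.
  x = 0: rhs = 5, matching y values: none (0 points).
  x = 1: rhs = 14, matching y values: none (0 points).
  x = 2: rhs = 12, matching y values: none (0 points).
  x = 3: rhs = 5, matching y values: none (0 points).
  x = 4: rhs = 16, matching y values: 4, 13 (2 points).
  x = 5: rhs = 0, matching y values: 0 (1 points).
  x = 6: rhs = 14, matching y values: none (0 points).
  x = 7: rhs = 13, matching y values: 8, 9 (2 points).
  x = 8: rhs = 3, matching y values: none (0 points).
  x = 9: rhs = 7, matching y values: none (0 points).
  x = 10: rhs = 14, matching y values: none (0 points).
  x = 11: rhs = 13, matching y values: 8, 9 (2 points).
  x = 12: rhs = 10, matching y values: none (0 points).
  x = 13: rhs = 11, matching y values: none (0 points).
  x = 14: rhs = 5, matching y values: none (0 points).
  x = 15: rhs = 15, matching y values: 7, 10 (2 points).
  x = 16: rhs = 13, matching y values: 8, 9 (2 points).
Total affine count: 11.
Full point count |E(F_17)| = 11 + 1 = 12.
Hasse bound: |12 − (17+1)| = |-6| = 6 ≤ 2√17 ≈ 8.2462 ✓.


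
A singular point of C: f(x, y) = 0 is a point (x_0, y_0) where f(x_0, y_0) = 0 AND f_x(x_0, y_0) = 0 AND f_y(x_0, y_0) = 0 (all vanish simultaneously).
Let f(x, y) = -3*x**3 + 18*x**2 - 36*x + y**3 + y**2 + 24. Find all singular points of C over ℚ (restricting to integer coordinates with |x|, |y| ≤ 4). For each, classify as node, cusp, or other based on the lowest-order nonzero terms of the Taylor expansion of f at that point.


Singular points: {(2, 0)}; classification: cusp.

Compute partial derivatives:
  f_x = -9*x**2 + 36*x - 36.
  f_y = 3*y**2 + 2*y.
Scan x_0 ∈ {−4, ..., 4}. For each x_0, f_y(x_0, y) is a polynomial in y; find its integer roots y ∈ {−4, ..., 4}, then test f_x and f at those candidates.
  x = -4: f_y(-4, y) = 3*y**2 + 2*y; vanishes at y ∈ {0}. (-4, 0): f_x = -324 ≠ 0.
  x = -3: f_y(-3, y) = 3*y**2 + 2*y; vanishes at y ∈ {0}. (-3, 0): f_x = -225 ≠ 0.
  x = -2: f_y(-2, y) = 3*y**2 + 2*y; vanishes at y ∈ {0}. (-2, 0): f_x = -144 ≠ 0.
  x = -1: f_y(-1, y) = 3*y**2 + 2*y; vanishes at y ∈ {0}. (-1, 0): f_x = -81 ≠ 0.
  x = 0: f_y(0, y) = 3*y**2 + 2*y; vanishes at y ∈ {0}. (0, 0): f_x = -36 ≠ 0.
  x = 1: f_y(1, y) = 3*y**2 + 2*y; vanishes at y ∈ {0}. (1, 0): f_x = -9 ≠ 0.
  x = 2: f_y(2, y) = 3*y**2 + 2*y; vanishes at y ∈ {0}. (2, 0): f_x = 0, f = 0 — SINGULAR.
  x = 3: f_y(3, y) = 3*y**2 + 2*y; vanishes at y ∈ {0}. (3, 0): f_x = -9 ≠ 0.
  x = 4: f_y(4, y) = 3*y**2 + 2*y; vanishes at y ∈ {0}. (4, 0): f_x = -36 ≠ 0.
Only singular point on the grid: (2, 0).
Classify: substitute x = 2 + u, y = 0 + v and expand: f = -3*u**3 + v**3 + v**2.
No constant or linear terms (consistent with a singular point). Quadratic part: v**2. Cubic part: -3*u**3 + v**3.
The quadratic part v**2 is a perfect square, so there is a single (double) tangent line v = 0, i.e. y = 0. Restricting the cubic part to that line (v = 0) leaves -3*u**3 ≠ 0, so f is not divisible by v and the branch is v² ≈ 3*u**3 to lowest order — this is a cusp.
Classification: cusp.


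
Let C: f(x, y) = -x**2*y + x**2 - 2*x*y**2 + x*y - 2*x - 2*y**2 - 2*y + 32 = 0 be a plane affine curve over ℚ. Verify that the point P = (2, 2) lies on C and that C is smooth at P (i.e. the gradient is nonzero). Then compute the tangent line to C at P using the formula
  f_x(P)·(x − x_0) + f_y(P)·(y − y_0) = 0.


Tangent line at P: -12*x - 28*y + 80 = 0.

Step 1: f(2, 2) = 0, so P lies on C.
Step 2: partial derivatives
  f_x(x, y) = -2*x*y + 2*x - 2*y**2 + y - 2, f_y(x, y) = -x**2 - 4*x*y + x - 4*y - 2.
  f_x(P) = -12, f_y(P) = -28 (gradient nonzero, so P is smooth).
Step 3: tangent line at P: -12·(x − 2) + -28·(y − 2) = 0.
Expanding: -12*x - 28*y + 80 = 0.


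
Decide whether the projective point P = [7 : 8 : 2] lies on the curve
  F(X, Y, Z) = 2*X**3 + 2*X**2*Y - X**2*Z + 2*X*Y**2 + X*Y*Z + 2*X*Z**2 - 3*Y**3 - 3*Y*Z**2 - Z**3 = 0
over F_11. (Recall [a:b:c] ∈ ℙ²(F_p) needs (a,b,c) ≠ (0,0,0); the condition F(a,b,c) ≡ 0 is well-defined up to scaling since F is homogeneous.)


F(7,8,2) ≡ 4 (mod 11); P is NOT on the curve.

Evaluate F(7, 8, 2) term-by-term (mod 11).
  2*X**3 ↦ 2·343·1·1 = 686
  2*X**2*Y ↦ 2·49·8·1 = 784
  -X**2*Z ↦ -1·49·1·2 = -98
  2*X*Y**2 ↦ 2·7·64·1 = 896
  X*Y*Z ↦ 1·7·8·2 = 112
  2*X*Z**2 ↦ 2·7·1·4 = 56
  -3*Y**3 ↦ -3·1·512·1 = -1536
  -3*Y*Z**2 ↦ -3·1·8·4 = -96
  -Z**3 ↦ -1·1·1·8 = -8
Sum: F(7, 8, 2) = (686) + (784) + (-98) + (896) + (112) + (56) + (-1536) + (-96) + (-8) = 796.
Reducing mod 11: 796 ≡ 4 (mod 11).
Since F(a, b, c) ≡ 4 ≠ 0 (mod 11), P does NOT lie on the curve.


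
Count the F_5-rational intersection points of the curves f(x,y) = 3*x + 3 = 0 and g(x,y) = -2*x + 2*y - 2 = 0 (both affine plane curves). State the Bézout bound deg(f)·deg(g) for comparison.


Common zeros: {(4, 0)}; count = 1; Bézout bound = 1.

deg(f) = 1, deg(g) = 1, so Bézout bound = 1.
Scan x ∈ F_5. For each x, list the y ∈ F_5 with f(x, y) ≡ 0 and those with g(x, y) ≡ 0 (mod 5); the common zeros in that column are the intersection.
  x = 0: f ≡ 0 at y ∈ ∅; g ≡ 0 at y ∈ {1}; common: ∅.
  x = 1: f ≡ 0 at y ∈ ∅; g ≡ 0 at y ∈ {2}; common: ∅.
  x = 2: f ≡ 0 at y ∈ ∅; g ≡ 0 at y ∈ {3}; common: ∅.
  x = 3: f ≡ 0 at y ∈ ∅; g ≡ 0 at y ∈ {4}; common: ∅.
  x = 4: f ≡ 0 at y ∈ {0, 1, 2, 3, 4}; g ≡ 0 at y ∈ {0}; common: {0}.
Collecting: common zeros = {(4, 0)}, so the count is 1.
Comparison with the Bézout bound: 1 ≤ 1 = deg(f)·deg(g), as expected for curves with no common component (the bound is attained).


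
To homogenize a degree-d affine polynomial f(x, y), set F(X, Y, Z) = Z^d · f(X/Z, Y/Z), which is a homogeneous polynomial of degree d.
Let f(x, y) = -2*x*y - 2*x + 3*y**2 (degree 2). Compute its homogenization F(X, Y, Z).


F(X, Y, Z) = -2*X*Y - 2*X*Z + 3*Y**2

deg(f) = 2.
Substitute x = X/Z, y = Y/Z into f, then multiply by Z^2.
  monomial -2·x^1·y^1 ↦ -2·X^1·Y^1·Z^0.
  monomial -2·x^1·y^0 ↦ -2·X^1·Y^0·Z^1.
  monomial 3·x^0·y^2 ↦ 3·X^0·Y^2·Z^0.
Collecting: F(X, Y, Z) = -2*X*Y - 2*X*Z + 3*Y**2.


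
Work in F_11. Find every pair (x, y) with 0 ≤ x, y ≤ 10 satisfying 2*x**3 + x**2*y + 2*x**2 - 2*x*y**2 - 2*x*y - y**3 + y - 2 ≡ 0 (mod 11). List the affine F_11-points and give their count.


Affine F_11-points: {(0, 8), (1, 6), (1, 8), (2, 0), (2, 2), (2, 5), (3, 7), (5, 8), (7, 1), (7, 3), (7, 4)}; count = 11.

For each of the 121 pairs (x, y) ∈ F_11², evaluate f(x, y) mod 11. Record the zeros.
  x = 0: [0↦9, 1↦9, 2↦3, 3↦7, 4↦4, 5↦10, 6↦8, 7↦3, 8↦0, 9↦4, 10↦9]  zeros at y ∈ {8}
  x = 1: [0↦2, 1↦10, 2↦8, 3↦1, 4↦5, 5↦3, 6↦0, 7↦1, 8↦0, 9↦2, 10↦1]  zeros at y ∈ {6, 8}
  x = 2: [0↦0, 1↦7, 2↦0, 3↦6, 4↦8, 5↦0, 6↦9, 7↦7, 8↦10, 9↦1, 10↦7]  zeros at y ∈ {0, 2, 5}
  x = 3: [0↦4, 1↦1, 2↦2, 3↦1, 4↦3, 5↦2, 6↦3, 7↦0, 8↦9, 9↦2, 10↦6]  zeros at y ∈ {7}
  x = 4: [0↦4, 1↦4, 2↦4, 3↦9, 4↦2, 5↦10, 6↦5, 7↦3, 8↦9, 9↦6, 10↦10]  zeros at y ∈ ∅
  x = 5: [0↦1, 1↦6, 2↦7, 3↦9, 4↦6, 5↦3, 6↦5, 7↦6, 8↦0, 9↦3, 10↦9]  zeros at y ∈ {8}
  x = 6: [0↦7, 1↦8, 2↦1, 3↦2, 4↦5, 5↦4, 6↦4, 7↦10, 8↦5, 9↦5, 10↦4]  zeros at y ∈ ∅
  x = 7: [0↦1, 1↦0, 2↦9, 3↦0, 4↦0, 5↦3, 6↦3, 7↦5, 8↦3, 9↦2, 10↦7]  zeros at y ∈ {1, 3, 4}
  x = 8: [0↦6, 1↦5, 2↦10, 3↦4, 4↦3, 5↦1, 6↦3, 7↦3, 8↦6, 9↦6, 10↦8]  zeros at y ∈ ∅
  x = 9: [0↦1, 1↦2, 2↦5, 3↦4, 4↦4, 5↦10, 6↦5, 7↦5, 8↦4, 9↦7, 10↦8]  zeros at y ∈ ∅
  x = 10: [0↦9, 1↦3, 2↦6, 3↦1, 4↦4, 5↦9, 6↦10, 7↦1, 8↦9, 9↦6, 10↦8]  zeros at y ∈ ∅
Collecting zeros: affine points = {(0, 8), (1, 6), (1, 8), (2, 0), (2, 2), (2, 5), (3, 7), (5, 8), (7, 1), (7, 3), (7, 4)}.
Total count |C(F_11)_aff| = 11.


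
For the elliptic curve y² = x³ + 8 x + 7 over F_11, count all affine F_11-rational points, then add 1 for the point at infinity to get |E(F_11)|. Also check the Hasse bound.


Affine points = {(1, 4), (1, 7), (2, 3), (2, 8), (3, 5), (3, 6), (4, 2), (4, 9), (8, 0), (9, 4), (9, 7), (10, 3), (10, 8)}; affine count = 13; |E(F_11)| = 14.

Discriminant check: Δ ∝ 4a³ + 27b² = 4·8³ + 27·7² = 4·512 + 27·49 ≡ 5 (mod 11). Nonzero ⇒ E is nonsingular.
For each x ∈ F_11, compute rhs = x³ + 8·x + 7 mod 11, then count y ∈ F_11 with y² ≡ rhs.
  x = 0: rhs = 7, matching y values: none (0 points).
  x = 1: rhs = 5, matching y values: 4, 7 (2 points).
  x = 2: rhs = 9, matching y values: 3, 8 (2 points).
  x = 3: rhs = 3, matching y values: 5, 6 (2 points).
  x = 4: rhs = 4, matching y values: 2, 9 (2 points).
  x = 5: rhs = 7, matching y values: none (0 points).
  x = 6: rhs = 7, matching y values: none (0 points).
  x = 7: rhs = 10, matching y values: none (0 points).
  x = 8: rhs = 0, matching y values: 0 (1 points).
  x = 9: rhs = 5, matching y values: 4, 7 (2 points).
  x = 10: rhs = 9, matching y values: 3, 8 (2 points).
Total affine count: 13.
Full point count |E(F_11)| = 13 + 1 = 14.
Hasse bound: |14 − (11+1)| = |2| = 2 ≤ 2√11 ≈ 6.6332 ✓.


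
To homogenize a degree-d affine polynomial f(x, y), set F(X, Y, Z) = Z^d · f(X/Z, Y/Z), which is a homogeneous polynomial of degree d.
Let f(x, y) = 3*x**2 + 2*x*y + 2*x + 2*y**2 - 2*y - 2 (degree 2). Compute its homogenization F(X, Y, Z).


F(X, Y, Z) = 3*X**2 + 2*X*Y + 2*X*Z + 2*Y**2 - 2*Y*Z - 2*Z**2

deg(f) = 2.
Substitute x = X/Z, y = Y/Z into f, then multiply by Z^2.
  monomial 3·x^2·y^0 ↦ 3·X^2·Y^0·Z^0.
  monomial 2·x^1·y^1 ↦ 2·X^1·Y^1·Z^0.
  monomial 2·x^1·y^0 ↦ 2·X^1·Y^0·Z^1.
  monomial 2·x^0·y^2 ↦ 2·X^0·Y^2·Z^0.
  monomial -2·x^0·y^1 ↦ -2·X^0·Y^1·Z^1.
  monomial -2·x^0·y^0 ↦ -2·X^0·Y^0·Z^2.
Collecting: F(X, Y, Z) = 3*X**2 + 2*X*Y + 2*X*Z + 2*Y**2 - 2*Y*Z - 2*Z**2.


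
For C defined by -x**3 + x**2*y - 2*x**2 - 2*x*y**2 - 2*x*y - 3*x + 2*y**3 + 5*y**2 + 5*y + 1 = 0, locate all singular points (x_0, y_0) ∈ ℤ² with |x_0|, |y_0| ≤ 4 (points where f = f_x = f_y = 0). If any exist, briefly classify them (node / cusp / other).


Singular points: {(-1, -1)}; classification: cusp.

Compute partial derivatives:
  f_x = -3*x**2 + 2*x*y - 4*x - 2*y**2 - 2*y - 3.
  f_y = x**2 - 4*x*y - 2*x + 6*y**2 + 10*y + 5.
Scan x_0 ∈ {−4, ..., 4}. For each x_0, f_y(x_0, y) is a polynomial in y; find its integer roots y ∈ {−4, ..., 4}, then test f_x and f at those candidates.
  x = -4: f_y(-4, y) = 6*y**2 + 26*y + 29; no integer root y with |y| ≤ 4.
  x = -3: f_y(-3, y) = 6*y**2 + 22*y + 20; vanishes at y ∈ {-2}. (-3, -2): f_x = -10 ≠ 0.
  x = -2: f_y(-2, y) = 6*y**2 + 18*y + 13; no integer root y with |y| ≤ 4.
  x = -1: f_y(-1, y) = 6*y**2 + 14*y + 8; vanishes at y ∈ {-1}. (-1, -1): f_x = 0, f = 0 — SINGULAR.
  x = 0: f_y(0, y) = 6*y**2 + 10*y + 5; no integer root y with |y| ≤ 4.
  x = 1: f_y(1, y) = 6*y**2 + 6*y + 4; no integer root y with |y| ≤ 4.
  x = 2: f_y(2, y) = 6*y**2 + 2*y + 5; no integer root y with |y| ≤ 4.
  x = 3: f_y(3, y) = 6*y**2 - 2*y + 8; no integer root y with |y| ≤ 4.
  x = 4: f_y(4, y) = 6*y**2 - 6*y + 13; no integer root y with |y| ≤ 4.
Only singular point on the grid: (-1, -1).
Classify: substitute x = -1 + u, y = -1 + v and expand: f = -u**3 + u**2*v - 2*u*v**2 + 2*v**3 + v**2.
No constant or linear terms (consistent with a singular point). Quadratic part: v**2. Cubic part: -u**3 + u**2*v - 2*u*v**2 + 2*v**3.
The quadratic part v**2 is a perfect square, so there is a single (double) tangent line v = 0, i.e. y = -1. Restricting the cubic part to that line (v = 0) leaves -u**3 ≠ 0, so f is not divisible by v and the branch is v² ≈ u**3 to lowest order — this is a cusp.
Classification: cusp.


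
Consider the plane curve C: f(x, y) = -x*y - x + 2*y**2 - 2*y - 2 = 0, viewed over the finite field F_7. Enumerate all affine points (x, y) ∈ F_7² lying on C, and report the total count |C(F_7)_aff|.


Affine F_7-points: {(3, 2), (3, 4), (4, 5), (5, 0), (6, 1), (6, 3)}; count = 6.

For each of the 49 pairs (x, y) ∈ F_7², evaluate f(x, y) mod 7. Record the zeros.
  x = 0: [0↦5, 1↦5, 2↦2, 3↦3, 4↦1, 5↦3, 6↦2]  zeros at y ∈ ∅
  x = 1: [0↦4, 1↦3, 2↦6, 3↦6, 4↦3, 5↦4, 6↦2]  zeros at y ∈ ∅
  x = 2: [0↦3, 1↦1, 2↦3, 3↦2, 4↦5, 5↦5, 6↦2]  zeros at y ∈ ∅
  x = 3: [0↦2, 1↦6, 2↦0, 3↦5, 4↦0, 5↦6, 6↦2]  zeros at y ∈ {2, 4}
  x = 4: [0↦1, 1↦4, 2↦4, 3↦1, 4↦2, 5↦0, 6↦2]  zeros at y ∈ {5}
  x = 5: [0↦0, 1↦2, 2↦1, 3↦4, 4↦4, 5↦1, 6↦2]  zeros at y ∈ {0}
  x = 6: [0↦6, 1↦0, 2↦5, 3↦0, 4↦6, 5↦2, 6↦2]  zeros at y ∈ {1, 3}
Collecting zeros: affine points = {(3, 2), (3, 4), (4, 5), (5, 0), (6, 1), (6, 3)}.
Total count |C(F_7)_aff| = 6.


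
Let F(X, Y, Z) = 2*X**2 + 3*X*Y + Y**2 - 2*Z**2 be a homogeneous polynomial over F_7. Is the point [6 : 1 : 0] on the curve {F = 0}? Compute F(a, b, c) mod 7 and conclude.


F(6,1,0) ≡ 0 (mod 7); P is on the curve.

Evaluate F(6, 1, 0) term-by-term (mod 7).
  2*X**2 ↦ 2·36·1·1 = 72
  3*X*Y ↦ 3·6·1·1 = 18
  Y**2 ↦ 1·1·1·1 = 1
  -2*Z**2 ↦ -2·1·1·0 = 0
Sum: F(6, 1, 0) = (72) + (18) + (1) + (0) = 91.
Reducing mod 7: 91 ≡ 0 (mod 7).
Since F(a, b, c) ≡ 0 (mod 7), P lies on the curve.


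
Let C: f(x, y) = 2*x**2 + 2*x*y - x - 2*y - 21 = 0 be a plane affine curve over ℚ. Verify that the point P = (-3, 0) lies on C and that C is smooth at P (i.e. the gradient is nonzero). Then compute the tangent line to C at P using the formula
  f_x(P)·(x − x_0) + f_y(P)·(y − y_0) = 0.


Tangent line at P: -13*x - 8*y - 39 = 0.

Step 1: f(-3, 0) = 0, so P lies on C.
Step 2: partial derivatives
  f_x(x, y) = 4*x + 2*y - 1, f_y(x, y) = 2*x - 2.
  f_x(P) = -13, f_y(P) = -8 (gradient nonzero, so P is smooth).
Step 3: tangent line at P: -13·(x − -3) + -8·(y − 0) = 0.
Expanding: -13*x - 8*y - 39 = 0.


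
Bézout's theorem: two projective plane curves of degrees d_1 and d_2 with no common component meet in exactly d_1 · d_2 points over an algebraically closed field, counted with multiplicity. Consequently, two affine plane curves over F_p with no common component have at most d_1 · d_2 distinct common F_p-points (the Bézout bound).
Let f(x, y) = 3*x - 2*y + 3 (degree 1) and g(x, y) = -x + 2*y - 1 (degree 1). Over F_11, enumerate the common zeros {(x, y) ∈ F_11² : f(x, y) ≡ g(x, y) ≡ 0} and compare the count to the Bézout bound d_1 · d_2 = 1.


Common zeros: {(10, 0)}; count = 1; Bézout bound = 1.

deg(f) = 1, deg(g) = 1, so Bézout bound = 1.
Scan x ∈ F_11. For each x, list the y ∈ F_11 with f(x, y) ≡ 0 and those with g(x, y) ≡ 0 (mod 11); the common zeros in that column are the intersection.
  x = 0: f ≡ 0 at y ∈ {7}; g ≡ 0 at y ∈ {6}; common: ∅.
  x = 1: f ≡ 0 at y ∈ {3}; g ≡ 0 at y ∈ {1}; common: ∅.
  x = 2: f ≡ 0 at y ∈ {10}; g ≡ 0 at y ∈ {7}; common: ∅.
  x = 3: f ≡ 0 at y ∈ {6}; g ≡ 0 at y ∈ {2}; common: ∅.
  x = 4: f ≡ 0 at y ∈ {2}; g ≡ 0 at y ∈ {8}; common: ∅.
  x = 5: f ≡ 0 at y ∈ {9}; g ≡ 0 at y ∈ {3}; common: ∅.
  x = 6: f ≡ 0 at y ∈ {5}; g ≡ 0 at y ∈ {9}; common: ∅.
  x = 7: f ≡ 0 at y ∈ {1}; g ≡ 0 at y ∈ {4}; common: ∅.
  x = 8: f ≡ 0 at y ∈ {8}; g ≡ 0 at y ∈ {10}; common: ∅.
  x = 9: f ≡ 0 at y ∈ {4}; g ≡ 0 at y ∈ {5}; common: ∅.
  x = 10: f ≡ 0 at y ∈ {0}; g ≡ 0 at y ∈ {0}; common: {0}.
Collecting: common zeros = {(10, 0)}, so the count is 1.
Comparison with the Bézout bound: 1 ≤ 1 = deg(f)·deg(g), as expected for curves with no common component (the bound is attained).


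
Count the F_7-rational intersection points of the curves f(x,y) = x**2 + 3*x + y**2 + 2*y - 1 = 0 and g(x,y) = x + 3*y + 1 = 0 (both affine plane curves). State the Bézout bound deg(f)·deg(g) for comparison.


Common zeros: {(0, 2), (4, 3)}; count = 2; Bézout bound = 2.

deg(f) = 2, deg(g) = 1, so Bézout bound = 2.
Scan x ∈ F_7. For each x, list the y ∈ F_7 with f(x, y) ≡ 0 and those with g(x, y) ≡ 0 (mod 7); the common zeros in that column are the intersection.
  x = 0: f ≡ 0 at y ∈ {2, 3}; g ≡ 0 at y ∈ {2}; common: {2}.
  x = 1: f ≡ 0 at y ∈ ∅; g ≡ 0 at y ∈ {4}; common: ∅.
  x = 2: f ≡ 0 at y ∈ ∅; g ≡ 0 at y ∈ {6}; common: ∅.
  x = 3: f ≡ 0 at y ∈ ∅; g ≡ 0 at y ∈ {1}; common: ∅.
  x = 4: f ≡ 0 at y ∈ {2, 3}; g ≡ 0 at y ∈ {3}; common: {3}.
  x = 5: f ≡ 0 at y ∈ {1, 4}; g ≡ 0 at y ∈ {5}; common: ∅.
  x = 6: f ≡ 0 at y ∈ {1, 4}; g ≡ 0 at y ∈ {0}; common: ∅.
Collecting: common zeros = {(0, 2), (4, 3)}, so the count is 2.
Comparison with the Bézout bound: 2 ≤ 2 = deg(f)·deg(g), as expected for curves with no common component (the bound is attained).


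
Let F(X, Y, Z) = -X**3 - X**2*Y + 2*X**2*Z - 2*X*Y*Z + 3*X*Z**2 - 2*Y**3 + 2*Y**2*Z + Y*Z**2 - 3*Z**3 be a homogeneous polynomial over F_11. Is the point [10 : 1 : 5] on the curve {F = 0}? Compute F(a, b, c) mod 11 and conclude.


F(10,1,5) ≡ 10 (mod 11); P is NOT on the curve.

Evaluate F(10, 1, 5) term-by-term (mod 11).
  -X**3 ↦ -1·1000·1·1 = -1000
  -X**2*Y ↦ -1·100·1·1 = -100
  2*X**2*Z ↦ 2·100·1·5 = 1000
  -2*X*Y*Z ↦ -2·10·1·5 = -100
  3*X*Z**2 ↦ 3·10·1·25 = 750
  -2*Y**3 ↦ -2·1·1·1 = -2
  2*Y**2*Z ↦ 2·1·1·5 = 10
  Y*Z**2 ↦ 1·1·1·25 = 25
  -3*Z**3 ↦ -3·1·1·125 = -375
Sum: F(10, 1, 5) = (-1000) + (-100) + (1000) + (-100) + (750) + (-2) + (10) + (25) + (-375) = 208.
Reducing mod 11: 208 ≡ 10 (mod 11).
Since F(a, b, c) ≡ 10 ≠ 0 (mod 11), P does NOT lie on the curve.


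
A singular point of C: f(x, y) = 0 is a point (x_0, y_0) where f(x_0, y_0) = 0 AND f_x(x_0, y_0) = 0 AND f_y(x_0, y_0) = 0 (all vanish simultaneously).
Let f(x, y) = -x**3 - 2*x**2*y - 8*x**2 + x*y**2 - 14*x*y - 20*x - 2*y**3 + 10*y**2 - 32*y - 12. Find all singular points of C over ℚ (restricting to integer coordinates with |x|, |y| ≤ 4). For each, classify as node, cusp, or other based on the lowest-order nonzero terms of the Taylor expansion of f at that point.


Singular points: {(-3, 1)}; classification: node.

Compute partial derivatives:
  f_x = -3*x**2 - 4*x*y - 16*x + y**2 - 14*y - 20.
  f_y = -2*x**2 + 2*x*y - 14*x - 6*y**2 + 20*y - 32.
Scan x_0 ∈ {−4, ..., 4}. For each x_0, f_y(x_0, y) is a polynomial in y; find its integer roots y ∈ {−4, ..., 4}, then test f_x and f at those candidates.
  x = -4: f_y(-4, y) = -6*y**2 + 12*y - 8; no integer root y with |y| ≤ 4.
  x = -3: f_y(-3, y) = -6*y**2 + 14*y - 8; vanishes at y ∈ {1}. (-3, 1): f_x = 0, f = 0 — SINGULAR.
  x = -2: f_y(-2, y) = -6*y**2 + 16*y - 12; no integer root y with |y| ≤ 4.
  x = -1: f_y(-1, y) = -6*y**2 + 18*y - 20; no integer root y with |y| ≤ 4.
  x = 0: f_y(0, y) = -6*y**2 + 20*y - 32; no integer root y with |y| ≤ 4.
  x = 1: f_y(1, y) = -6*y**2 + 22*y - 48; no integer root y with |y| ≤ 4.
  x = 2: f_y(2, y) = -6*y**2 + 24*y - 68; no integer root y with |y| ≤ 4.
  x = 3: f_y(3, y) = -6*y**2 + 26*y - 92; no integer root y with |y| ≤ 4.
  x = 4: f_y(4, y) = -6*y**2 + 28*y - 120; no integer root y with |y| ≤ 4.
Only singular point on the grid: (-3, 1).
Classify: substitute x = -3 + u, y = 1 + v and expand: f = -u**3 - 2*u**2*v - u**2 + u*v**2 - 2*v**3 + v**2.
No constant or linear terms (consistent with a singular point). Quadratic part: -u**2 + v**2. Cubic part: -u**3 - 2*u**2*v + u*v**2 - 2*v**3.
The quadratic part v**2 - u**2 = (v − u)(v + u) splits into two distinct linear factors, so there are two distinct tangent lines y − 1 = ±(x − -3) — this is a node (ordinary double point).
Classification: node.


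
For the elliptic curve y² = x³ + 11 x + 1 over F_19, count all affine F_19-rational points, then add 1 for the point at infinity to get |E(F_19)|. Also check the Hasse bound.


Affine points = {(0, 1), (0, 18), (3, 2), (3, 17), (6, 6), (6, 13), (10, 3), (10, 16), (11, 3), (11, 16), (13, 2), (13, 17), (14, 7), (14, 12), (15, 8), (15, 11), (16, 6), (16, 13), (17, 3), (17, 16)}; affine count = 20; |E(F_19)| = 21.

Discriminant check: Δ ∝ 4a³ + 27b² = 4·11³ + 27·1² = 4·1331 + 27·1 ≡ 12 (mod 19). Nonzero ⇒ E is nonsingular.
For each x ∈ F_19, compute rhs = x³ + 11·x + 1 mod 19, then count y ∈ F_19 with y² ≡ rhs.
  x = 0: rhs = 1, matching y values: 1, 18 (2 points).
  x = 1: rhs = 13, matching y values: none (0 points).
  x = 2: rhs = 12, matching y values: none (0 points).
  x = 3: rhs = 4, matching y values: 2, 17 (2 points).
  x = 4: rhs = 14, matching y values: none (0 points).
  x = 5: rhs = 10, matching y values: none (0 points).
  x = 6: rhs = 17, matching y values: 6, 13 (2 points).
  x = 7: rhs = 3, matching y values: none (0 points).
  x = 8: rhs = 12, matching y values: none (0 points).
  x = 9: rhs = 12, matching y values: none (0 points).
  x = 10: rhs = 9, matching y values: 3, 16 (2 points).
  x = 11: rhs = 9, matching y values: 3, 16 (2 points).
  x = 12: rhs = 18, matching y values: none (0 points).
  x = 13: rhs = 4, matching y values: 2, 17 (2 points).
  x = 14: rhs = 11, matching y values: 7, 12 (2 points).
  x = 15: rhs = 7, matching y values: 8, 11 (2 points).
  x = 16: rhs = 17, matching y values: 6, 13 (2 points).
  x = 17: rhs = 9, matching y values: 3, 16 (2 points).
  x = 18: rhs = 8, matching y values: none (0 points).
Total affine count: 20.
Full point count |E(F_19)| = 20 + 1 = 21.
Hasse bound: |21 − (19+1)| = |1| = 1 ≤ 2√19 ≈ 8.7178 ✓.


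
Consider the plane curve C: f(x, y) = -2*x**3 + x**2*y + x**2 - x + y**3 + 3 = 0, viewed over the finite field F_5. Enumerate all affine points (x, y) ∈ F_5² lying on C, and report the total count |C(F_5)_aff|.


Affine F_5-points: {(0, 3), (2, 2), (3, 0), (3, 1), (3, 4), (4, 4)}; count = 6.

For each of the 25 pairs (x, y) ∈ F_5², evaluate f(x, y) mod 5. Record the zeros.
  x = 0: [0↦3, 1↦4, 2↦1, 3↦0, 4↦2]  zeros at y ∈ {3}
  x = 1: [0↦1, 1↦3, 2↦1, 3↦1, 4↦4]  zeros at y ∈ ∅
  x = 2: [0↦4, 1↦4, 2↦0, 3↦3, 4↦4]  zeros at y ∈ {2}
  x = 3: [0↦0, 1↦0, 2↦1, 3↦4, 4↦0]  zeros at y ∈ {0, 1, 4}
  x = 4: [0↦2, 1↦4, 2↦2, 3↦2, 4↦0]  zeros at y ∈ {4}
Collecting zeros: affine points = {(0, 3), (2, 2), (3, 0), (3, 1), (3, 4), (4, 4)}.
Total count |C(F_5)_aff| = 6.


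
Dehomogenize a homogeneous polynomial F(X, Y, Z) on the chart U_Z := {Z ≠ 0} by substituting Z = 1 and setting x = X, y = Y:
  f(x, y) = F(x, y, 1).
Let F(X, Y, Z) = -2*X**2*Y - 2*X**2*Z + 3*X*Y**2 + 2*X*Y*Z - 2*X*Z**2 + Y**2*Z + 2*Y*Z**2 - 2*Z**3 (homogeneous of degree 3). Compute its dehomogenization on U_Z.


f(x, y) = -2*x**2*y - 2*x**2 + 3*x*y**2 + 2*x*y - 2*x + y**2 + 2*y - 2

On U_Z we set Z = 1. Each monomial c·X^i·Y^j·Z^k in F becomes c·x^i·y^j·1^k = c·x^i·y^j.
Substituting Z = 1: F(X, Y, 1) = -2*x**2*y - 2*x**2 + 3*x*y**2 + 2*x*y - 2*x + y**2 + 2*y - 2.
Note: deg(f) ≤ deg(F) = 3; strict inequality happens when F is divisible by Z (lost terms).
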